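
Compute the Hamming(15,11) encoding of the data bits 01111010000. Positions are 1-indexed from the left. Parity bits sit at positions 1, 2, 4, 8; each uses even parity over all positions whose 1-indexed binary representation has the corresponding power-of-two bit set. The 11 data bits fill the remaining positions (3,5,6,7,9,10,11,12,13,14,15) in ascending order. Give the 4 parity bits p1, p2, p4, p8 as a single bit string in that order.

Place data bits at non-power-of-two positions: b3=0, b5=1, b6=1, b7=1, b9=1, b10=0, b11=1, b12=0, b13=0, b14=0, b15=0.
p1 = XOR of data positions {3,5,7,9,11,13,15} = 0⊕1⊕1⊕1⊕1⊕0⊕0 = 0
p2 = XOR of data positions {3,6,7,10,11,14,15} = 0⊕1⊕1⊕0⊕1⊕0⊕0 = 1
p4 = XOR of data positions {5,6,7,12,13,14,15} = 1⊕1⊕1⊕0⊕0⊕0⊕0 = 1
p8 = XOR of data positions {9,10,11,12,13,14,15} = 1⊕0⊕1⊕0⊕0⊕0⊕0 = 0
Parity bits p1,p2,p4,p8 = 0110

0110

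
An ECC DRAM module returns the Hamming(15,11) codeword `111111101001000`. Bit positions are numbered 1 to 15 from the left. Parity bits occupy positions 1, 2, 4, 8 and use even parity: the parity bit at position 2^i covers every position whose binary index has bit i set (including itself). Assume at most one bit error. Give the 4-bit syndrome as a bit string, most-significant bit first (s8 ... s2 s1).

s1: b1⊕b3⊕b5⊕b7⊕b9⊕b11⊕b13⊕b15 = 1⊕1⊕1⊕1⊕1⊕0⊕0⊕0 = 1
s2: b2⊕b3⊕b6⊕b7⊕b10⊕b11⊕b14⊕b15 = 1⊕1⊕1⊕1⊕0⊕0⊕0⊕0 = 0
s4: b4⊕b5⊕b6⊕b7⊕b12⊕b13⊕b14⊕b15 = 1⊕1⊕1⊕1⊕1⊕0⊕0⊕0 = 1
s8: b8⊕b9⊕b10⊕b11⊕b12⊕b13⊕b14⊕b15 = 0⊕1⊕0⊕0⊕1⊕0⊕0⊕0 = 0
Syndrome (s8...s1) = 0101 → position 5.

0101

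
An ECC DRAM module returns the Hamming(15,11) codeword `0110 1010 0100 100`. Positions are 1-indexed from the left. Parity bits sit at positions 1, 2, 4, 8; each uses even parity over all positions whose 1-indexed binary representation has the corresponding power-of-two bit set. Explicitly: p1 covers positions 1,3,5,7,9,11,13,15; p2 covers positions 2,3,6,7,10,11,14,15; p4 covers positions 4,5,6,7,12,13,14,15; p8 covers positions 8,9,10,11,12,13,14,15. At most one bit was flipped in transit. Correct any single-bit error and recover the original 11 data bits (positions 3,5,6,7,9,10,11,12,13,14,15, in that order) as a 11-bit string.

s1: b1⊕b3⊕b5⊕b7⊕b9⊕b11⊕b13⊕b15 = 0⊕1⊕1⊕1⊕0⊕0⊕1⊕0 = 0
s2: b2⊕b3⊕b6⊕b7⊕b10⊕b11⊕b14⊕b15 = 1⊕1⊕0⊕1⊕1⊕0⊕0⊕0 = 0
s4: b4⊕b5⊕b6⊕b7⊕b12⊕b13⊕b14⊕b15 = 0⊕1⊕0⊕1⊕0⊕1⊕0⊕0 = 1
s8: b8⊕b9⊕b10⊕b11⊕b12⊕b13⊕b14⊕b15 = 0⊕0⊕1⊕0⊕0⊕1⊕0⊕0 = 0
Syndrome (s8...s1) = 0100 → position 4.
Flip bit 4: corrected codeword = 011110100100100
Data bits at positions 3,5,6,7,9,10,11,12,13,14,15: 11010100100

11010100100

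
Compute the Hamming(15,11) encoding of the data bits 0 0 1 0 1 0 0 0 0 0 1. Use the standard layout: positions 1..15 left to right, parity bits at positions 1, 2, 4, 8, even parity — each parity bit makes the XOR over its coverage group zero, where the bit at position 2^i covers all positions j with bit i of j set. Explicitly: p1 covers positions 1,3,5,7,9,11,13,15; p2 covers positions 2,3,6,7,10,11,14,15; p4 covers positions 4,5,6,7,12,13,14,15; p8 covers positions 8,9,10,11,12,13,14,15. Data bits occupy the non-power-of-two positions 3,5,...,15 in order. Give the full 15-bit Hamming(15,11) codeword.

Place data bits at non-power-of-two positions: b3=0, b5=0, b6=1, b7=0, b9=1, b10=0, b11=0, b12=0, b13=0, b14=0, b15=1.
p1 = XOR of data positions {3,5,7,9,11,13,15} = 0⊕0⊕0⊕1⊕0⊕0⊕1 = 0
p2 = XOR of data positions {3,6,7,10,11,14,15} = 0⊕1⊕0⊕0⊕0⊕0⊕1 = 0
p4 = XOR of data positions {5,6,7,12,13,14,15} = 0⊕1⊕0⊕0⊕0⊕0⊕1 = 0
p8 = XOR of data positions {9,10,11,12,13,14,15} = 1⊕0⊕0⊕0⊕0⊕0⊕1 = 0
Codeword b1..b15 = 000001001000001

000001001000001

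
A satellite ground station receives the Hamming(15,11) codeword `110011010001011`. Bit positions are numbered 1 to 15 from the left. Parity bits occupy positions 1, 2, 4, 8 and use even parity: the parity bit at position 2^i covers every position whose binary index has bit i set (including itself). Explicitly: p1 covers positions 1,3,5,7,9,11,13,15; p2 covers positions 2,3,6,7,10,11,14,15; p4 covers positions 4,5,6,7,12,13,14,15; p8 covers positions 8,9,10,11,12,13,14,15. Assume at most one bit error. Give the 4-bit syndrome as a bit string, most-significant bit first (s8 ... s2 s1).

0101

s1: b1⊕b3⊕b5⊕b7⊕b9⊕b11⊕b13⊕b15 = 1⊕0⊕1⊕0⊕0⊕0⊕0⊕1 = 1
s2: b2⊕b3⊕b6⊕b7⊕b10⊕b11⊕b14⊕b15 = 1⊕0⊕1⊕0⊕0⊕0⊕1⊕1 = 0
s4: b4⊕b5⊕b6⊕b7⊕b12⊕b13⊕b14⊕b15 = 0⊕1⊕1⊕0⊕1⊕0⊕1⊕1 = 1
s8: b8⊕b9⊕b10⊕b11⊕b12⊕b13⊕b14⊕b15 = 1⊕0⊕0⊕0⊕1⊕0⊕1⊕1 = 0
Syndrome (s8...s1) = 0101 → position 5.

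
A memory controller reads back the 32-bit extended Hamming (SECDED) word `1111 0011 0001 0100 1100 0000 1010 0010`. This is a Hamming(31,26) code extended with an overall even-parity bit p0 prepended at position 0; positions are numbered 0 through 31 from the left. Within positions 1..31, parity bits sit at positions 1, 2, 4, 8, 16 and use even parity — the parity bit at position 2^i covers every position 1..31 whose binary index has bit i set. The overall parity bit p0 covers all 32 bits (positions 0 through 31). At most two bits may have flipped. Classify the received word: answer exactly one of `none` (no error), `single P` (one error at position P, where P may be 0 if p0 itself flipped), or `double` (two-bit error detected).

s1: b1⊕b3⊕b5⊕b7⊕b9⊕b11⊕b13⊕b15⊕b17⊕b19⊕b21⊕b23⊕b25⊕b27⊕b29⊕b31 = 1⊕1⊕0⊕1⊕0⊕1⊕1⊕0⊕1⊕0⊕0⊕0⊕0⊕0⊕0⊕0 = 0
s2: b2⊕b3⊕b6⊕b7⊕b10⊕b11⊕b14⊕b15⊕b18⊕b19⊕b22⊕b23⊕b26⊕b27⊕b30⊕b31 = 1⊕1⊕1⊕1⊕0⊕1⊕0⊕0⊕0⊕0⊕0⊕0⊕1⊕0⊕1⊕0 = 1
s4: b4⊕b5⊕b6⊕b7⊕b12⊕b13⊕b14⊕b15⊕b20⊕b21⊕b22⊕b23⊕b28⊕b29⊕b30⊕b31 = 0⊕0⊕1⊕1⊕0⊕1⊕0⊕0⊕0⊕0⊕0⊕0⊕0⊕0⊕1⊕0 = 0
s8: b8⊕b9⊕b10⊕b11⊕b12⊕b13⊕b14⊕b15⊕b24⊕b25⊕b26⊕b27⊕b28⊕b29⊕b30⊕b31 = 0⊕0⊕0⊕1⊕0⊕1⊕0⊕0⊕1⊕0⊕1⊕0⊕0⊕0⊕1⊕0 = 1
s16: b16⊕b17⊕b18⊕b19⊕b20⊕b21⊕b22⊕b23⊕b24⊕b25⊕b26⊕b27⊕b28⊕b29⊕b30⊕b31 = 1⊕1⊕0⊕0⊕0⊕0⊕0⊕0⊕1⊕0⊕1⊕0⊕0⊕0⊕1⊕0 = 1
Syndrome (s16...s1) = 11010 → position 26.
Overall parity (XOR of all 32 bits, including p0): 1⊕1⊕1⊕1⊕0⊕0⊕1⊕1⊕0⊕0⊕0⊕1⊕0⊕1⊕0⊕0⊕1⊕1⊕0⊕0⊕0⊕0⊕0⊕0⊕1⊕0⊕1⊕0⊕0⊕0⊕1⊕0 = 1
Overall=1, syndrome position=26 → single-bit error at position 26.

single 26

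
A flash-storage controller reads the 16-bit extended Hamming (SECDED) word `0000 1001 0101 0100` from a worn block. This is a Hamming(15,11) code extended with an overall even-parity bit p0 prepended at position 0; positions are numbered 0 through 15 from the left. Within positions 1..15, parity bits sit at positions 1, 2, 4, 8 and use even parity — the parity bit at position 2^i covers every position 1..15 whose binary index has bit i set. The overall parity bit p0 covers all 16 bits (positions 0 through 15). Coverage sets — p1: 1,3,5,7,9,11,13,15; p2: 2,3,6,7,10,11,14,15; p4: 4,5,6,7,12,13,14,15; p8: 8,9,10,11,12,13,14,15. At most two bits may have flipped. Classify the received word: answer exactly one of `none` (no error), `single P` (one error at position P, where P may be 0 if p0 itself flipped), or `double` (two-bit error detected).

s1: b1⊕b3⊕b5⊕b7⊕b9⊕b11⊕b13⊕b15 = 0⊕0⊕0⊕1⊕1⊕1⊕1⊕0 = 0
s2: b2⊕b3⊕b6⊕b7⊕b10⊕b11⊕b14⊕b15 = 0⊕0⊕0⊕1⊕0⊕1⊕0⊕0 = 0
s4: b4⊕b5⊕b6⊕b7⊕b12⊕b13⊕b14⊕b15 = 1⊕0⊕0⊕1⊕0⊕1⊕0⊕0 = 1
s8: b8⊕b9⊕b10⊕b11⊕b12⊕b13⊕b14⊕b15 = 0⊕1⊕0⊕1⊕0⊕1⊕0⊕0 = 1
Syndrome (s8...s1) = 1100 → position 12.
Overall parity (XOR of all 16 bits, including p0): 0⊕0⊕0⊕0⊕1⊕0⊕0⊕1⊕0⊕1⊕0⊕1⊕0⊕1⊕0⊕0 = 1
Overall=1, syndrome position=12 → single-bit error at position 12.

single 12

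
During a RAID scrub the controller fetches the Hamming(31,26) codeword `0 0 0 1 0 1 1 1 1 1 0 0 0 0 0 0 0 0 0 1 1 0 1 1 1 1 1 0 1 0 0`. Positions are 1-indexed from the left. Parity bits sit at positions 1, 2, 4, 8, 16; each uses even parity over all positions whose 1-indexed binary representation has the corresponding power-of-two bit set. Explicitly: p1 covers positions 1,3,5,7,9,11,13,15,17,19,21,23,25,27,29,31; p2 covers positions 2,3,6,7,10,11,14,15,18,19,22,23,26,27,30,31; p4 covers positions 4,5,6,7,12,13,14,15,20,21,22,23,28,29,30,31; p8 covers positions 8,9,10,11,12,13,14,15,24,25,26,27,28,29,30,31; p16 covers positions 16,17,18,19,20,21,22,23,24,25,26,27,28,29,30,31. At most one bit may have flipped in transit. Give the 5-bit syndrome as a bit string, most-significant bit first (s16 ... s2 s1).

00101

s1: b1⊕b3⊕b5⊕b7⊕b9⊕b11⊕b13⊕b15⊕b17⊕b19⊕b21⊕b23⊕b25⊕b27⊕b29⊕b31 = 0⊕0⊕0⊕1⊕1⊕0⊕0⊕0⊕0⊕0⊕1⊕1⊕1⊕1⊕1⊕0 = 1
s2: b2⊕b3⊕b6⊕b7⊕b10⊕b11⊕b14⊕b15⊕b18⊕b19⊕b22⊕b23⊕b26⊕b27⊕b30⊕b31 = 0⊕0⊕1⊕1⊕1⊕0⊕0⊕0⊕0⊕0⊕0⊕1⊕1⊕1⊕0⊕0 = 0
s4: b4⊕b5⊕b6⊕b7⊕b12⊕b13⊕b14⊕b15⊕b20⊕b21⊕b22⊕b23⊕b28⊕b29⊕b30⊕b31 = 1⊕0⊕1⊕1⊕0⊕0⊕0⊕0⊕1⊕1⊕0⊕1⊕0⊕1⊕0⊕0 = 1
s8: b8⊕b9⊕b10⊕b11⊕b12⊕b13⊕b14⊕b15⊕b24⊕b25⊕b26⊕b27⊕b28⊕b29⊕b30⊕b31 = 1⊕1⊕1⊕0⊕0⊕0⊕0⊕0⊕1⊕1⊕1⊕1⊕0⊕1⊕0⊕0 = 0
s16: b16⊕b17⊕b18⊕b19⊕b20⊕b21⊕b22⊕b23⊕b24⊕b25⊕b26⊕b27⊕b28⊕b29⊕b30⊕b31 = 0⊕0⊕0⊕0⊕1⊕1⊕0⊕1⊕1⊕1⊕1⊕1⊕0⊕1⊕0⊕0 = 0
Syndrome (s16...s1) = 00101 → position 5.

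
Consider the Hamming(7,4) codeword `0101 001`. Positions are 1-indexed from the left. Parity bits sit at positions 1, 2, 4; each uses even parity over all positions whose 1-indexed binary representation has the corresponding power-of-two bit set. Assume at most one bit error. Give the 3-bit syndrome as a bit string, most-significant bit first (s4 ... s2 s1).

s1: b1⊕b3⊕b5⊕b7 = 0⊕0⊕0⊕1 = 1
s2: b2⊕b3⊕b6⊕b7 = 1⊕0⊕0⊕1 = 0
s4: b4⊕b5⊕b6⊕b7 = 1⊕0⊕0⊕1 = 0
Syndrome (s4...s1) = 001 → position 1.

001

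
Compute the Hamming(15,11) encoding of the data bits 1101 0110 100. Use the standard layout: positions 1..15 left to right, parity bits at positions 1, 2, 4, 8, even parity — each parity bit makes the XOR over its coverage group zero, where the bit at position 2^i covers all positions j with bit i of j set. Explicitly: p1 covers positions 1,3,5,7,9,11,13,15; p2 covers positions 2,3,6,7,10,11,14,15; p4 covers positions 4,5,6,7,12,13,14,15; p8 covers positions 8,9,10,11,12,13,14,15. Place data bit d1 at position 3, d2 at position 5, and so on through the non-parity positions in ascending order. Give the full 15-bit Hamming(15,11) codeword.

Place data bits at non-power-of-two positions: b3=1, b5=1, b6=0, b7=1, b9=0, b10=1, b11=1, b12=0, b13=1, b14=0, b15=0.
p1 = XOR of data positions {3,5,7,9,11,13,15} = 1⊕1⊕1⊕0⊕1⊕1⊕0 = 1
p2 = XOR of data positions {3,6,7,10,11,14,15} = 1⊕0⊕1⊕1⊕1⊕0⊕0 = 0
p4 = XOR of data positions {5,6,7,12,13,14,15} = 1⊕0⊕1⊕0⊕1⊕0⊕0 = 1
p8 = XOR of data positions {9,10,11,12,13,14,15} = 0⊕1⊕1⊕0⊕1⊕0⊕0 = 1
Codeword b1..b15 = 101110110110100

101110110110100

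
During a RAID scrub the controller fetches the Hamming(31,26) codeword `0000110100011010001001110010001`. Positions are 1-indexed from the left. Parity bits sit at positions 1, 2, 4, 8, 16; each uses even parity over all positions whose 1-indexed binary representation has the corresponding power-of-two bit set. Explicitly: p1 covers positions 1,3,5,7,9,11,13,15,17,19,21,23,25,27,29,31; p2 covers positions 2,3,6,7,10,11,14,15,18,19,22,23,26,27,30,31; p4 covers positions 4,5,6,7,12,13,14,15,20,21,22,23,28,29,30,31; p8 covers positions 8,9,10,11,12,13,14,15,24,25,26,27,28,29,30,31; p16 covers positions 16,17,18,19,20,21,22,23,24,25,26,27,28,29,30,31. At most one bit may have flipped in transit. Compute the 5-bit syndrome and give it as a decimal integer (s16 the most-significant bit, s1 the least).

s1: b1⊕b3⊕b5⊕b7⊕b9⊕b11⊕b13⊕b15⊕b17⊕b19⊕b21⊕b23⊕b25⊕b27⊕b29⊕b31 = 0⊕0⊕1⊕0⊕0⊕0⊕1⊕1⊕0⊕1⊕0⊕1⊕0⊕1⊕0⊕1 = 1
s2: b2⊕b3⊕b6⊕b7⊕b10⊕b11⊕b14⊕b15⊕b18⊕b19⊕b22⊕b23⊕b26⊕b27⊕b30⊕b31 = 0⊕0⊕1⊕0⊕0⊕0⊕0⊕1⊕0⊕1⊕1⊕1⊕0⊕1⊕0⊕1 = 1
s4: b4⊕b5⊕b6⊕b7⊕b12⊕b13⊕b14⊕b15⊕b20⊕b21⊕b22⊕b23⊕b28⊕b29⊕b30⊕b31 = 0⊕1⊕1⊕0⊕1⊕1⊕0⊕1⊕0⊕0⊕1⊕1⊕0⊕0⊕0⊕1 = 0
s8: b8⊕b9⊕b10⊕b11⊕b12⊕b13⊕b14⊕b15⊕b24⊕b25⊕b26⊕b27⊕b28⊕b29⊕b30⊕b31 = 1⊕0⊕0⊕0⊕1⊕1⊕0⊕1⊕1⊕0⊕0⊕1⊕0⊕0⊕0⊕1 = 1
s16: b16⊕b17⊕b18⊕b19⊕b20⊕b21⊕b22⊕b23⊕b24⊕b25⊕b26⊕b27⊕b28⊕b29⊕b30⊕b31 = 0⊕0⊕0⊕1⊕0⊕0⊕1⊕1⊕1⊕0⊕0⊕1⊕0⊕0⊕0⊕1 = 0
Syndrome (s16...s1) = 01011 → position 11.

11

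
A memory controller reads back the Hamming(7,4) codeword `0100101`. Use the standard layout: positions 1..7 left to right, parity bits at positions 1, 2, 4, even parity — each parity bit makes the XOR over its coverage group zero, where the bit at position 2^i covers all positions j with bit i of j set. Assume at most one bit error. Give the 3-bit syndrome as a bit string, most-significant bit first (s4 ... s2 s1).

s1: b1⊕b3⊕b5⊕b7 = 0⊕0⊕1⊕1 = 0
s2: b2⊕b3⊕b6⊕b7 = 1⊕0⊕0⊕1 = 0
s4: b4⊕b5⊕b6⊕b7 = 0⊕1⊕0⊕1 = 0
Syndrome (s4...s1) = 000 → position 0 (no error).

000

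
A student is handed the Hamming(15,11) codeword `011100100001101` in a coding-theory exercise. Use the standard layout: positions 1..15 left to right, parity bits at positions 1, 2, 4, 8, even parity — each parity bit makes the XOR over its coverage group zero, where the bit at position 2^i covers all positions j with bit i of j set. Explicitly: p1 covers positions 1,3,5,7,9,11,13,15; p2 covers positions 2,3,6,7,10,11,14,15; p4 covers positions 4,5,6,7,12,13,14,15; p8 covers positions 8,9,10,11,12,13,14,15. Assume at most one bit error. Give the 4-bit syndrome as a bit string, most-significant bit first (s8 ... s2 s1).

s1: b1⊕b3⊕b5⊕b7⊕b9⊕b11⊕b13⊕b15 = 0⊕1⊕0⊕1⊕0⊕0⊕1⊕1 = 0
s2: b2⊕b3⊕b6⊕b7⊕b10⊕b11⊕b14⊕b15 = 1⊕1⊕0⊕1⊕0⊕0⊕0⊕1 = 0
s4: b4⊕b5⊕b6⊕b7⊕b12⊕b13⊕b14⊕b15 = 1⊕0⊕0⊕1⊕1⊕1⊕0⊕1 = 1
s8: b8⊕b9⊕b10⊕b11⊕b12⊕b13⊕b14⊕b15 = 0⊕0⊕0⊕0⊕1⊕1⊕0⊕1 = 1
Syndrome (s8...s1) = 1100 → position 12.

1100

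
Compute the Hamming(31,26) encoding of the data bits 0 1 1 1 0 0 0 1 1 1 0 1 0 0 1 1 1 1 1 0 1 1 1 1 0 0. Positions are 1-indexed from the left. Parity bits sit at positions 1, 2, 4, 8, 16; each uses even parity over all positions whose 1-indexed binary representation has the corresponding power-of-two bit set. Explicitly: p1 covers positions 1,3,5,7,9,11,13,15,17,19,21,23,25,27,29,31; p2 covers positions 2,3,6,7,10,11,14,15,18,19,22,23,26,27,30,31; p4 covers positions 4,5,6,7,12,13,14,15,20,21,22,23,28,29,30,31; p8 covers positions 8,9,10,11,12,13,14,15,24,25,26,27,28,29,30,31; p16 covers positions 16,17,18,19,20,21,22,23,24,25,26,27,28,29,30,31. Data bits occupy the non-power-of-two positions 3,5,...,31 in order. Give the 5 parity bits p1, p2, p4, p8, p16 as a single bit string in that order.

Place data bits at non-power-of-two positions: b3=0, b5=1, b6=1, b7=1, b9=0, b10=0, b11=0, b12=1, b13=1, b14=1, b15=0, b17=1, b18=0, b19=0, b20=1, b21=1, b22=1, b23=1, b24=1, b25=0, b26=1, b27=1, b28=1, b29=1, b30=0, b31=0.
p1 = XOR of data positions {3,5,7,9,11,13,15,17,19,21,23,25,27,29,31} = 0⊕1⊕1⊕0⊕0⊕1⊕0⊕1⊕0⊕1⊕1⊕0⊕1⊕1⊕0 = 0
p2 = XOR of data positions {3,6,7,10,11,14,15,18,19,22,23,26,27,30,31} = 0⊕1⊕1⊕0⊕0⊕1⊕0⊕0⊕0⊕1⊕1⊕1⊕1⊕0⊕0 = 1
p4 = XOR of data positions {5,6,7,12,13,14,15,20,21,22,23,28,29,30,31} = 1⊕1⊕1⊕1⊕1⊕1⊕0⊕1⊕1⊕1⊕1⊕1⊕1⊕0⊕0 = 0
p8 = XOR of data positions {9,10,11,12,13,14,15,24,25,26,27,28,29,30,31} = 0⊕0⊕0⊕1⊕1⊕1⊕0⊕1⊕0⊕1⊕1⊕1⊕1⊕0⊕0 = 0
p16 = XOR of data positions {17,18,19,20,21,22,23,24,25,26,27,28,29,30,31} = 1⊕0⊕0⊕1⊕1⊕1⊕1⊕1⊕0⊕1⊕1⊕1⊕1⊕0⊕0 = 0
Parity bits p1,p2,p4,p8,p16 = 01000

01000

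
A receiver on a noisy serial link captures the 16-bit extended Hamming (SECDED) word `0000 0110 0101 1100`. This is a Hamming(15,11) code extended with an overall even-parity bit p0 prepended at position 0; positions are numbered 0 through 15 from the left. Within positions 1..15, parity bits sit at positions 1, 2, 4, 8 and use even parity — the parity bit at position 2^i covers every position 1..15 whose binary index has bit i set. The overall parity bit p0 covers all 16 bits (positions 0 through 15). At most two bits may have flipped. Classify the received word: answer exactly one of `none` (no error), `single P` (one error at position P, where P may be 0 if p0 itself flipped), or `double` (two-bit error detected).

none

s1: b1⊕b3⊕b5⊕b7⊕b9⊕b11⊕b13⊕b15 = 0⊕0⊕1⊕0⊕1⊕1⊕1⊕0 = 0
s2: b2⊕b3⊕b6⊕b7⊕b10⊕b11⊕b14⊕b15 = 0⊕0⊕1⊕0⊕0⊕1⊕0⊕0 = 0
s4: b4⊕b5⊕b6⊕b7⊕b12⊕b13⊕b14⊕b15 = 0⊕1⊕1⊕0⊕1⊕1⊕0⊕0 = 0
s8: b8⊕b9⊕b10⊕b11⊕b12⊕b13⊕b14⊕b15 = 0⊕1⊕0⊕1⊕1⊕1⊕0⊕0 = 0
Syndrome (s8...s1) = 0000 → position 0 (no error).
Overall parity (XOR of all 16 bits, including p0): 0⊕0⊕0⊕0⊕0⊕1⊕1⊕0⊕0⊕1⊕0⊕1⊕1⊕1⊕0⊕0 = 0
Overall=0, syndrome position=0 → no error.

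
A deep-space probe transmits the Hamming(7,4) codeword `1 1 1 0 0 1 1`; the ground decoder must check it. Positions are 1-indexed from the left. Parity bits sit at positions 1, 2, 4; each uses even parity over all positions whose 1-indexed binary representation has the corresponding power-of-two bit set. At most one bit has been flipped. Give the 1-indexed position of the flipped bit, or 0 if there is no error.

1

s1: b1⊕b3⊕b5⊕b7 = 1⊕1⊕0⊕1 = 1
s2: b2⊕b3⊕b6⊕b7 = 1⊕1⊕1⊕1 = 0
s4: b4⊕b5⊕b6⊕b7 = 0⊕0⊕1⊕1 = 0
Syndrome (s4...s1) = 001 → position 1.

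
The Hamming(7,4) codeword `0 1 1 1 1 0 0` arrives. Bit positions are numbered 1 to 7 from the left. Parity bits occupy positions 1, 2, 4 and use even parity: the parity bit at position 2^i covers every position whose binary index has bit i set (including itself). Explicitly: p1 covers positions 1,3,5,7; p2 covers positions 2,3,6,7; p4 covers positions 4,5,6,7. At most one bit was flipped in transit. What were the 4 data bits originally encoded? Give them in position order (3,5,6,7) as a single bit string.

s1: b1⊕b3⊕b5⊕b7 = 0⊕1⊕1⊕0 = 0
s2: b2⊕b3⊕b6⊕b7 = 1⊕1⊕0⊕0 = 0
s4: b4⊕b5⊕b6⊕b7 = 1⊕1⊕0⊕0 = 0
Syndrome (s4...s1) = 000 → position 0 (no error).
No correction needed.
Data bits at positions 3,5,6,7: 1100

1100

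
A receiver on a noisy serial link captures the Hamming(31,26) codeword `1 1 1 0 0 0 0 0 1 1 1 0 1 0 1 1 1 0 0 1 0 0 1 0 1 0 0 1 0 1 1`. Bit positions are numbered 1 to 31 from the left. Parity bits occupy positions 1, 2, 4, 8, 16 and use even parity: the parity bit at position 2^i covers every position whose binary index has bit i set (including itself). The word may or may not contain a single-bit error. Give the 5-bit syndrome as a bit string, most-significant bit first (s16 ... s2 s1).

01100

s1: b1⊕b3⊕b5⊕b7⊕b9⊕b11⊕b13⊕b15⊕b17⊕b19⊕b21⊕b23⊕b25⊕b27⊕b29⊕b31 = 1⊕1⊕0⊕0⊕1⊕1⊕1⊕1⊕1⊕0⊕0⊕1⊕1⊕0⊕0⊕1 = 0
s2: b2⊕b3⊕b6⊕b7⊕b10⊕b11⊕b14⊕b15⊕b18⊕b19⊕b22⊕b23⊕b26⊕b27⊕b30⊕b31 = 1⊕1⊕0⊕0⊕1⊕1⊕0⊕1⊕0⊕0⊕0⊕1⊕0⊕0⊕1⊕1 = 0
s4: b4⊕b5⊕b6⊕b7⊕b12⊕b13⊕b14⊕b15⊕b20⊕b21⊕b22⊕b23⊕b28⊕b29⊕b30⊕b31 = 0⊕0⊕0⊕0⊕0⊕1⊕0⊕1⊕1⊕0⊕0⊕1⊕1⊕0⊕1⊕1 = 1
s8: b8⊕b9⊕b10⊕b11⊕b12⊕b13⊕b14⊕b15⊕b24⊕b25⊕b26⊕b27⊕b28⊕b29⊕b30⊕b31 = 0⊕1⊕1⊕1⊕0⊕1⊕0⊕1⊕0⊕1⊕0⊕0⊕1⊕0⊕1⊕1 = 1
s16: b16⊕b17⊕b18⊕b19⊕b20⊕b21⊕b22⊕b23⊕b24⊕b25⊕b26⊕b27⊕b28⊕b29⊕b30⊕b31 = 1⊕1⊕0⊕0⊕1⊕0⊕0⊕1⊕0⊕1⊕0⊕0⊕1⊕0⊕1⊕1 = 0
Syndrome (s16...s1) = 01100 → position 12.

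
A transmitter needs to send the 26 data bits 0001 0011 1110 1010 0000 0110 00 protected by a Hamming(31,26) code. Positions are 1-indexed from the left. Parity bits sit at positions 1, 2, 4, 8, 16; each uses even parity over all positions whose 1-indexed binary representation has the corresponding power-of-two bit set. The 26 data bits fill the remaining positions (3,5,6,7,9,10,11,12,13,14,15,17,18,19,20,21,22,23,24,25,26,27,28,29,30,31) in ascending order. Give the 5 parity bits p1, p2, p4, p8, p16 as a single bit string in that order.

Place data bits at non-power-of-two positions: b3=0, b5=0, b6=0, b7=1, b9=0, b10=0, b11=1, b12=1, b13=1, b14=1, b15=1, b17=0, b18=1, b19=0, b20=1, b21=0, b22=0, b23=0, b24=0, b25=0, b26=0, b27=1, b28=1, b29=0, b30=0, b31=0.
p1 = XOR of data positions {3,5,7,9,11,13,15,17,19,21,23,25,27,29,31} = 0⊕0⊕1⊕0⊕1⊕1⊕1⊕0⊕0⊕0⊕0⊕0⊕1⊕0⊕0 = 1
p2 = XOR of data positions {3,6,7,10,11,14,15,18,19,22,23,26,27,30,31} = 0⊕0⊕1⊕0⊕1⊕1⊕1⊕1⊕0⊕0⊕0⊕0⊕1⊕0⊕0 = 0
p4 = XOR of data positions {5,6,7,12,13,14,15,20,21,22,23,28,29,30,31} = 0⊕0⊕1⊕1⊕1⊕1⊕1⊕1⊕0⊕0⊕0⊕1⊕0⊕0⊕0 = 1
p8 = XOR of data positions {9,10,11,12,13,14,15,24,25,26,27,28,29,30,31} = 0⊕0⊕1⊕1⊕1⊕1⊕1⊕0⊕0⊕0⊕1⊕1⊕0⊕0⊕0 = 1
p16 = XOR of data positions {17,18,19,20,21,22,23,24,25,26,27,28,29,30,31} = 0⊕1⊕0⊕1⊕0⊕0⊕0⊕0⊕0⊕0⊕1⊕1⊕0⊕0⊕0 = 0
Parity bits p1,p2,p4,p8,p16 = 10110

10110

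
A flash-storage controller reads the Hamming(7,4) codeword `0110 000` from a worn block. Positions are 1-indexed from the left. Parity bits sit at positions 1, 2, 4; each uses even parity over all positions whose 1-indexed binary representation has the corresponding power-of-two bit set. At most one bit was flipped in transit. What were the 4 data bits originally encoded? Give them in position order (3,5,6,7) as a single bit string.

1000

s1: b1⊕b3⊕b5⊕b7 = 0⊕1⊕0⊕0 = 1
s2: b2⊕b3⊕b6⊕b7 = 1⊕1⊕0⊕0 = 0
s4: b4⊕b5⊕b6⊕b7 = 0⊕0⊕0⊕0 = 0
Syndrome (s4...s1) = 001 → position 1.
Flip bit 1: corrected codeword = 1110000
Data bits at positions 3,5,6,7: 1000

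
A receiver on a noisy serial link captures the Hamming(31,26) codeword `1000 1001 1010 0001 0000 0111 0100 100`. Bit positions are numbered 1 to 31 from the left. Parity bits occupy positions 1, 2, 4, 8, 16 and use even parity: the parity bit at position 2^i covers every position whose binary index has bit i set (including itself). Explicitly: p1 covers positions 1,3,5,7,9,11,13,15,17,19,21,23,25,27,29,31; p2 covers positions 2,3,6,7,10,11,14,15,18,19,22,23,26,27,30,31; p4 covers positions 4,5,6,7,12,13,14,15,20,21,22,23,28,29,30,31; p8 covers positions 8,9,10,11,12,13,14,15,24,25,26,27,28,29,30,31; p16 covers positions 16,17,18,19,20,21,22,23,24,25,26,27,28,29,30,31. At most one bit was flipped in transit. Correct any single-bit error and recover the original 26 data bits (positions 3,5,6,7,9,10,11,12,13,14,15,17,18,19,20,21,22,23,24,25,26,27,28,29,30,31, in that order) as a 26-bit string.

01001010000000001110100100

s1: b1⊕b3⊕b5⊕b7⊕b9⊕b11⊕b13⊕b15⊕b17⊕b19⊕b21⊕b23⊕b25⊕b27⊕b29⊕b31 = 1⊕0⊕1⊕0⊕1⊕1⊕0⊕0⊕0⊕0⊕0⊕1⊕0⊕0⊕1⊕0 = 0
s2: b2⊕b3⊕b6⊕b7⊕b10⊕b11⊕b14⊕b15⊕b18⊕b19⊕b22⊕b23⊕b26⊕b27⊕b30⊕b31 = 0⊕0⊕0⊕0⊕0⊕1⊕0⊕0⊕0⊕0⊕1⊕1⊕1⊕0⊕0⊕0 = 0
s4: b4⊕b5⊕b6⊕b7⊕b12⊕b13⊕b14⊕b15⊕b20⊕b21⊕b22⊕b23⊕b28⊕b29⊕b30⊕b31 = 0⊕1⊕0⊕0⊕0⊕0⊕0⊕0⊕0⊕0⊕1⊕1⊕0⊕1⊕0⊕0 = 0
s8: b8⊕b9⊕b10⊕b11⊕b12⊕b13⊕b14⊕b15⊕b24⊕b25⊕b26⊕b27⊕b28⊕b29⊕b30⊕b31 = 1⊕1⊕0⊕1⊕0⊕0⊕0⊕0⊕1⊕0⊕1⊕0⊕0⊕1⊕0⊕0 = 0
s16: b16⊕b17⊕b18⊕b19⊕b20⊕b21⊕b22⊕b23⊕b24⊕b25⊕b26⊕b27⊕b28⊕b29⊕b30⊕b31 = 1⊕0⊕0⊕0⊕0⊕0⊕1⊕1⊕1⊕0⊕1⊕0⊕0⊕1⊕0⊕0 = 0
Syndrome (s16...s1) = 00000 → position 0 (no error).
No correction needed.
Data bits at positions 3,5,6,7,9,10,11,12,13,14,15,17,18,19,20,21,22,23,24,25,26,27,28,29,30,31: 01001010000000001110100100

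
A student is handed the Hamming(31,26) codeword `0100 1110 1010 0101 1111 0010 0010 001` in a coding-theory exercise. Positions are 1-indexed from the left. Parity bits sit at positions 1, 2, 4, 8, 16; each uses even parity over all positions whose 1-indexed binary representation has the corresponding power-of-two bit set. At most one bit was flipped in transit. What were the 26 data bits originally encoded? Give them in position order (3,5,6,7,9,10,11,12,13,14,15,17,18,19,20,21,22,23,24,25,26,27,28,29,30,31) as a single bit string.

s1: b1⊕b3⊕b5⊕b7⊕b9⊕b11⊕b13⊕b15⊕b17⊕b19⊕b21⊕b23⊕b25⊕b27⊕b29⊕b31 = 0⊕0⊕1⊕1⊕1⊕1⊕0⊕0⊕1⊕1⊕0⊕1⊕0⊕1⊕0⊕1 = 1
s2: b2⊕b3⊕b6⊕b7⊕b10⊕b11⊕b14⊕b15⊕b18⊕b19⊕b22⊕b23⊕b26⊕b27⊕b30⊕b31 = 1⊕0⊕1⊕1⊕0⊕1⊕1⊕0⊕1⊕1⊕0⊕1⊕0⊕1⊕0⊕1 = 0
s4: b4⊕b5⊕b6⊕b7⊕b12⊕b13⊕b14⊕b15⊕b20⊕b21⊕b22⊕b23⊕b28⊕b29⊕b30⊕b31 = 0⊕1⊕1⊕1⊕0⊕0⊕1⊕0⊕1⊕0⊕0⊕1⊕0⊕0⊕0⊕1 = 1
s8: b8⊕b9⊕b10⊕b11⊕b12⊕b13⊕b14⊕b15⊕b24⊕b25⊕b26⊕b27⊕b28⊕b29⊕b30⊕b31 = 0⊕1⊕0⊕1⊕0⊕0⊕1⊕0⊕0⊕0⊕0⊕1⊕0⊕0⊕0⊕1 = 1
s16: b16⊕b17⊕b18⊕b19⊕b20⊕b21⊕b22⊕b23⊕b24⊕b25⊕b26⊕b27⊕b28⊕b29⊕b30⊕b31 = 1⊕1⊕1⊕1⊕1⊕0⊕0⊕1⊕0⊕0⊕0⊕1⊕0⊕0⊕0⊕1 = 0
Syndrome (s16...s1) = 01101 → position 13.
Flip bit 13: corrected codeword = 0100111010101101111100100010001
Data bits at positions 3,5,6,7,9,10,11,12,13,14,15,17,18,19,20,21,22,23,24,25,26,27,28,29,30,31: 01111010110111100100010001

01111010110111100100010001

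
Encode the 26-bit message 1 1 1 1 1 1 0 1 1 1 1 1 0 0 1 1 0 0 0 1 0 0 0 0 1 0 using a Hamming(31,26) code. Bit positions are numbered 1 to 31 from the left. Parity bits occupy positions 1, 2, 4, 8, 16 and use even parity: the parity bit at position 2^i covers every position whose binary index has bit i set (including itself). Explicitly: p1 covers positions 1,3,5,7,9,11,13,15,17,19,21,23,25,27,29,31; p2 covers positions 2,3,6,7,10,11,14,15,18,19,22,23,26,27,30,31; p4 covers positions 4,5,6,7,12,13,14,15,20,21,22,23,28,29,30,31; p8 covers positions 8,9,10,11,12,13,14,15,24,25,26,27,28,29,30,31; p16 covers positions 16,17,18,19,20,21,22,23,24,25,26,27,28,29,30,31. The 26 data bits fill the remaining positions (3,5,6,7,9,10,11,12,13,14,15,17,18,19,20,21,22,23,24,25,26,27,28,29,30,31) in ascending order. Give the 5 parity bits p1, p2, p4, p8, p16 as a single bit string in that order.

Place data bits at non-power-of-two positions: b3=1, b5=1, b6=1, b7=1, b9=1, b10=1, b11=0, b12=1, b13=1, b14=1, b15=1, b17=1, b18=0, b19=0, b20=1, b21=1, b22=0, b23=0, b24=0, b25=1, b26=0, b27=0, b28=0, b29=0, b30=1, b31=0.
p1 = XOR of data positions {3,5,7,9,11,13,15,17,19,21,23,25,27,29,31} = 1⊕1⊕1⊕1⊕0⊕1⊕1⊕1⊕0⊕1⊕0⊕1⊕0⊕0⊕0 = 1
p2 = XOR of data positions {3,6,7,10,11,14,15,18,19,22,23,26,27,30,31} = 1⊕1⊕1⊕1⊕0⊕1⊕1⊕0⊕0⊕0⊕0⊕0⊕0⊕1⊕0 = 1
p4 = XOR of data positions {5,6,7,12,13,14,15,20,21,22,23,28,29,30,31} = 1⊕1⊕1⊕1⊕1⊕1⊕1⊕1⊕1⊕0⊕0⊕0⊕0⊕1⊕0 = 0
p8 = XOR of data positions {9,10,11,12,13,14,15,24,25,26,27,28,29,30,31} = 1⊕1⊕0⊕1⊕1⊕1⊕1⊕0⊕1⊕0⊕0⊕0⊕0⊕1⊕0 = 0
p16 = XOR of data positions {17,18,19,20,21,22,23,24,25,26,27,28,29,30,31} = 1⊕0⊕0⊕1⊕1⊕0⊕0⊕0⊕1⊕0⊕0⊕0⊕0⊕1⊕0 = 1
Parity bits p1,p2,p4,p8,p16 = 11001

11001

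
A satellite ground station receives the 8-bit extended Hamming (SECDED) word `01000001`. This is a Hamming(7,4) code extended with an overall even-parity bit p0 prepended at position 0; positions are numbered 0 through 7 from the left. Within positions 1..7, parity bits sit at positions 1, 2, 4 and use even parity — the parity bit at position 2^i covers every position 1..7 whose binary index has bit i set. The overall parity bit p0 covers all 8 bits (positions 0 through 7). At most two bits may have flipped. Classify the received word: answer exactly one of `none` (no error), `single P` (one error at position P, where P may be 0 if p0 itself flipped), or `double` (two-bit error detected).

s1: b1⊕b3⊕b5⊕b7 = 1⊕0⊕0⊕1 = 0
s2: b2⊕b3⊕b6⊕b7 = 0⊕0⊕0⊕1 = 1
s4: b4⊕b5⊕b6⊕b7 = 0⊕0⊕0⊕1 = 1
Syndrome (s4...s1) = 110 → position 6.
Overall parity (XOR of all 8 bits, including p0): 0⊕1⊕0⊕0⊕0⊕0⊕0⊕1 = 0
Overall=0, syndrome position=6 → double-bit error detected (uncorrectable).

double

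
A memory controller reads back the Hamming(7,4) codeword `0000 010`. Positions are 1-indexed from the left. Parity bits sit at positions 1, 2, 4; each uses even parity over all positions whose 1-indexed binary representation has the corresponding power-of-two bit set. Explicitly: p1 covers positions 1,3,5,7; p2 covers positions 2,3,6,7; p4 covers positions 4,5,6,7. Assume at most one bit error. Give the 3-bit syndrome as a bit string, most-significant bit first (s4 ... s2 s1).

110

s1: b1⊕b3⊕b5⊕b7 = 0⊕0⊕0⊕0 = 0
s2: b2⊕b3⊕b6⊕b7 = 0⊕0⊕1⊕0 = 1
s4: b4⊕b5⊕b6⊕b7 = 0⊕0⊕1⊕0 = 1
Syndrome (s4...s1) = 110 → position 6.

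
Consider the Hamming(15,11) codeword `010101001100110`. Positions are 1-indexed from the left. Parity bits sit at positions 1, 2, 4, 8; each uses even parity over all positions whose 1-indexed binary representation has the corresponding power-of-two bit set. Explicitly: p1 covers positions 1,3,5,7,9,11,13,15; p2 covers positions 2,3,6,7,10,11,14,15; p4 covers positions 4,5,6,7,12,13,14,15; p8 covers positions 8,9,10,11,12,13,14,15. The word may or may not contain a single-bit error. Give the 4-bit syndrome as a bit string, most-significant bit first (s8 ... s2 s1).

0000

s1: b1⊕b3⊕b5⊕b7⊕b9⊕b11⊕b13⊕b15 = 0⊕0⊕0⊕0⊕1⊕0⊕1⊕0 = 0
s2: b2⊕b3⊕b6⊕b7⊕b10⊕b11⊕b14⊕b15 = 1⊕0⊕1⊕0⊕1⊕0⊕1⊕0 = 0
s4: b4⊕b5⊕b6⊕b7⊕b12⊕b13⊕b14⊕b15 = 1⊕0⊕1⊕0⊕0⊕1⊕1⊕0 = 0
s8: b8⊕b9⊕b10⊕b11⊕b12⊕b13⊕b14⊕b15 = 0⊕1⊕1⊕0⊕0⊕1⊕1⊕0 = 0
Syndrome (s8...s1) = 0000 → position 0 (no error).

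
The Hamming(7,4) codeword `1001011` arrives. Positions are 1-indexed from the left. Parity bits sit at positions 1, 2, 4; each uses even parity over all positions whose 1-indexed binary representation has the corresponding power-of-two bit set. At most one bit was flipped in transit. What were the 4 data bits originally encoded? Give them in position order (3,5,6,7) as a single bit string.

s1: b1⊕b3⊕b5⊕b7 = 1⊕0⊕0⊕1 = 0
s2: b2⊕b3⊕b6⊕b7 = 0⊕0⊕1⊕1 = 0
s4: b4⊕b5⊕b6⊕b7 = 1⊕0⊕1⊕1 = 1
Syndrome (s4...s1) = 100 → position 4.
Flip bit 4: corrected codeword = 1000011
Data bits at positions 3,5,6,7: 0011

0011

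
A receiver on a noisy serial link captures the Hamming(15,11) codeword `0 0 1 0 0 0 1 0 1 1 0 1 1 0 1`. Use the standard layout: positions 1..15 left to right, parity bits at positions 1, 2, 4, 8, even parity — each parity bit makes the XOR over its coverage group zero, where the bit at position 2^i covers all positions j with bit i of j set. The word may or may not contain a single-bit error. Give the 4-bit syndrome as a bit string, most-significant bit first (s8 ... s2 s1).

s1: b1⊕b3⊕b5⊕b7⊕b9⊕b11⊕b13⊕b15 = 0⊕1⊕0⊕1⊕1⊕0⊕1⊕1 = 1
s2: b2⊕b3⊕b6⊕b7⊕b10⊕b11⊕b14⊕b15 = 0⊕1⊕0⊕1⊕1⊕0⊕0⊕1 = 0
s4: b4⊕b5⊕b6⊕b7⊕b12⊕b13⊕b14⊕b15 = 0⊕0⊕0⊕1⊕1⊕1⊕0⊕1 = 0
s8: b8⊕b9⊕b10⊕b11⊕b12⊕b13⊕b14⊕b15 = 0⊕1⊕1⊕0⊕1⊕1⊕0⊕1 = 1
Syndrome (s8...s1) = 1001 → position 9.

1001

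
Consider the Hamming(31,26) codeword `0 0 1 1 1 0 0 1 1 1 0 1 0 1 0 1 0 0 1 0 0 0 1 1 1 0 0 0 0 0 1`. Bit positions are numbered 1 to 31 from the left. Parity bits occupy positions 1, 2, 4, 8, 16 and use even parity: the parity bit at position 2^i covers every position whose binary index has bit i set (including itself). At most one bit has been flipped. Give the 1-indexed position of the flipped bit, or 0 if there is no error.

1

s1: b1⊕b3⊕b5⊕b7⊕b9⊕b11⊕b13⊕b15⊕b17⊕b19⊕b21⊕b23⊕b25⊕b27⊕b29⊕b31 = 0⊕1⊕1⊕0⊕1⊕0⊕0⊕0⊕0⊕1⊕0⊕1⊕1⊕0⊕0⊕1 = 1
s2: b2⊕b3⊕b6⊕b7⊕b10⊕b11⊕b14⊕b15⊕b18⊕b19⊕b22⊕b23⊕b26⊕b27⊕b30⊕b31 = 0⊕1⊕0⊕0⊕1⊕0⊕1⊕0⊕0⊕1⊕0⊕1⊕0⊕0⊕0⊕1 = 0
s4: b4⊕b5⊕b6⊕b7⊕b12⊕b13⊕b14⊕b15⊕b20⊕b21⊕b22⊕b23⊕b28⊕b29⊕b30⊕b31 = 1⊕1⊕0⊕0⊕1⊕0⊕1⊕0⊕0⊕0⊕0⊕1⊕0⊕0⊕0⊕1 = 0
s8: b8⊕b9⊕b10⊕b11⊕b12⊕b13⊕b14⊕b15⊕b24⊕b25⊕b26⊕b27⊕b28⊕b29⊕b30⊕b31 = 1⊕1⊕1⊕0⊕1⊕0⊕1⊕0⊕1⊕1⊕0⊕0⊕0⊕0⊕0⊕1 = 0
s16: b16⊕b17⊕b18⊕b19⊕b20⊕b21⊕b22⊕b23⊕b24⊕b25⊕b26⊕b27⊕b28⊕b29⊕b30⊕b31 = 1⊕0⊕0⊕1⊕0⊕0⊕0⊕1⊕1⊕1⊕0⊕0⊕0⊕0⊕0⊕1 = 0
Syndrome (s16...s1) = 00001 → position 1.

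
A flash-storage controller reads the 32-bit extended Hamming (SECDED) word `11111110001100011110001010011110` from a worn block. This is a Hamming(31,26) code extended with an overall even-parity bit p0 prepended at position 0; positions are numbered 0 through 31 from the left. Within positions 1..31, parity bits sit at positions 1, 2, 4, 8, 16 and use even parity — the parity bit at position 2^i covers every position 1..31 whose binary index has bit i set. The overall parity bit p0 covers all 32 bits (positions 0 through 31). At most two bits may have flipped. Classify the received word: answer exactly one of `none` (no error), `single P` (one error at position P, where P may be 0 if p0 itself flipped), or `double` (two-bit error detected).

single 16

s1: b1⊕b3⊕b5⊕b7⊕b9⊕b11⊕b13⊕b15⊕b17⊕b19⊕b21⊕b23⊕b25⊕b27⊕b29⊕b31 = 1⊕1⊕1⊕0⊕0⊕1⊕0⊕1⊕1⊕0⊕0⊕0⊕0⊕1⊕1⊕0 = 0
s2: b2⊕b3⊕b6⊕b7⊕b10⊕b11⊕b14⊕b15⊕b18⊕b19⊕b22⊕b23⊕b26⊕b27⊕b30⊕b31 = 1⊕1⊕1⊕0⊕1⊕1⊕0⊕1⊕1⊕0⊕1⊕0⊕0⊕1⊕1⊕0 = 0
s4: b4⊕b5⊕b6⊕b7⊕b12⊕b13⊕b14⊕b15⊕b20⊕b21⊕b22⊕b23⊕b28⊕b29⊕b30⊕b31 = 1⊕1⊕1⊕0⊕0⊕0⊕0⊕1⊕0⊕0⊕1⊕0⊕1⊕1⊕1⊕0 = 0
s8: b8⊕b9⊕b10⊕b11⊕b12⊕b13⊕b14⊕b15⊕b24⊕b25⊕b26⊕b27⊕b28⊕b29⊕b30⊕b31 = 0⊕0⊕1⊕1⊕0⊕0⊕0⊕1⊕1⊕0⊕0⊕1⊕1⊕1⊕1⊕0 = 0
s16: b16⊕b17⊕b18⊕b19⊕b20⊕b21⊕b22⊕b23⊕b24⊕b25⊕b26⊕b27⊕b28⊕b29⊕b30⊕b31 = 1⊕1⊕1⊕0⊕0⊕0⊕1⊕0⊕1⊕0⊕0⊕1⊕1⊕1⊕1⊕0 = 1
Syndrome (s16...s1) = 10000 → position 16.
Overall parity (XOR of all 32 bits, including p0): 1⊕1⊕1⊕1⊕1⊕1⊕1⊕0⊕0⊕0⊕1⊕1⊕0⊕0⊕0⊕1⊕1⊕1⊕1⊕0⊕0⊕0⊕1⊕0⊕1⊕0⊕0⊕1⊕1⊕1⊕1⊕0 = 1
Overall=1, syndrome position=16 → single-bit error at position 16.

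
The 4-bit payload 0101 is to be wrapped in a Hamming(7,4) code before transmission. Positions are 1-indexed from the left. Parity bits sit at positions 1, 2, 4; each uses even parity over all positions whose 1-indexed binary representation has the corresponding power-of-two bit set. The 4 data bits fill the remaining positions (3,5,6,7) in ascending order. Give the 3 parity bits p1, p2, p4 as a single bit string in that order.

Place data bits at non-power-of-two positions: b3=0, b5=1, b6=0, b7=1.
p1 = XOR of data positions {3,5,7} = 0⊕1⊕1 = 0
p2 = XOR of data positions {3,6,7} = 0⊕0⊕1 = 1
p4 = XOR of data positions {5,6,7} = 1⊕0⊕1 = 0
Parity bits p1,p2,p4 = 010

010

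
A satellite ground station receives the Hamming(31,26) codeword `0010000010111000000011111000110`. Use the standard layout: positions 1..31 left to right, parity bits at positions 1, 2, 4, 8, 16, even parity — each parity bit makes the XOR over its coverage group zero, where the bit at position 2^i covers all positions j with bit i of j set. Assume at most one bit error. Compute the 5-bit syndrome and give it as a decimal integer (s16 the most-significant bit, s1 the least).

s1: b1⊕b3⊕b5⊕b7⊕b9⊕b11⊕b13⊕b15⊕b17⊕b19⊕b21⊕b23⊕b25⊕b27⊕b29⊕b31 = 0⊕1⊕0⊕0⊕1⊕1⊕1⊕0⊕0⊕0⊕1⊕1⊕1⊕0⊕1⊕0 = 0
s2: b2⊕b3⊕b6⊕b7⊕b10⊕b11⊕b14⊕b15⊕b18⊕b19⊕b22⊕b23⊕b26⊕b27⊕b30⊕b31 = 0⊕1⊕0⊕0⊕0⊕1⊕0⊕0⊕0⊕0⊕1⊕1⊕0⊕0⊕1⊕0 = 1
s4: b4⊕b5⊕b6⊕b7⊕b12⊕b13⊕b14⊕b15⊕b20⊕b21⊕b22⊕b23⊕b28⊕b29⊕b30⊕b31 = 0⊕0⊕0⊕0⊕1⊕1⊕0⊕0⊕0⊕1⊕1⊕1⊕0⊕1⊕1⊕0 = 1
s8: b8⊕b9⊕b10⊕b11⊕b12⊕b13⊕b14⊕b15⊕b24⊕b25⊕b26⊕b27⊕b28⊕b29⊕b30⊕b31 = 0⊕1⊕0⊕1⊕1⊕1⊕0⊕0⊕1⊕1⊕0⊕0⊕0⊕1⊕1⊕0 = 0
s16: b16⊕b17⊕b18⊕b19⊕b20⊕b21⊕b22⊕b23⊕b24⊕b25⊕b26⊕b27⊕b28⊕b29⊕b30⊕b31 = 0⊕0⊕0⊕0⊕0⊕1⊕1⊕1⊕1⊕1⊕0⊕0⊕0⊕1⊕1⊕0 = 1
Syndrome (s16...s1) = 10110 → position 22.

22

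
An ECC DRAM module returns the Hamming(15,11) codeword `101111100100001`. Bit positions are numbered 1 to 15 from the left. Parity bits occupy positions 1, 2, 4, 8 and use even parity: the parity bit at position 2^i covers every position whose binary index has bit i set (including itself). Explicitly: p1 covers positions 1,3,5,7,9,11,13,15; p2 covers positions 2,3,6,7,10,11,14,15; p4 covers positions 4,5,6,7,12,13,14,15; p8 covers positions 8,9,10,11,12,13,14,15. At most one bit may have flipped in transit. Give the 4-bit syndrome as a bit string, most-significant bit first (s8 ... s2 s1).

0111

s1: b1⊕b3⊕b5⊕b7⊕b9⊕b11⊕b13⊕b15 = 1⊕1⊕1⊕1⊕0⊕0⊕0⊕1 = 1
s2: b2⊕b3⊕b6⊕b7⊕b10⊕b11⊕b14⊕b15 = 0⊕1⊕1⊕1⊕1⊕0⊕0⊕1 = 1
s4: b4⊕b5⊕b6⊕b7⊕b12⊕b13⊕b14⊕b15 = 1⊕1⊕1⊕1⊕0⊕0⊕0⊕1 = 1
s8: b8⊕b9⊕b10⊕b11⊕b12⊕b13⊕b14⊕b15 = 0⊕0⊕1⊕0⊕0⊕0⊕0⊕1 = 0
Syndrome (s8...s1) = 0111 → position 7.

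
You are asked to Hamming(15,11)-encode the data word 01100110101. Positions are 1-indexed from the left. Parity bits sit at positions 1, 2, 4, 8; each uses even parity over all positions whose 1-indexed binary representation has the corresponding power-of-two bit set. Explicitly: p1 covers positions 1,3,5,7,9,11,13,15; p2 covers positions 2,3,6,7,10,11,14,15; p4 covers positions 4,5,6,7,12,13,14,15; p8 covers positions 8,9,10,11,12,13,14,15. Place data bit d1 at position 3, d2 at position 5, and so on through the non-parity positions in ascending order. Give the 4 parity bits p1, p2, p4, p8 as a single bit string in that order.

Place data bits at non-power-of-two positions: b3=0, b5=1, b6=1, b7=0, b9=0, b10=1, b11=1, b12=0, b13=1, b14=0, b15=1.
p1 = XOR of data positions {3,5,7,9,11,13,15} = 0⊕1⊕0⊕0⊕1⊕1⊕1 = 0
p2 = XOR of data positions {3,6,7,10,11,14,15} = 0⊕1⊕0⊕1⊕1⊕0⊕1 = 0
p4 = XOR of data positions {5,6,7,12,13,14,15} = 1⊕1⊕0⊕0⊕1⊕0⊕1 = 0
p8 = XOR of data positions {9,10,11,12,13,14,15} = 0⊕1⊕1⊕0⊕1⊕0⊕1 = 0
Parity bits p1,p2,p4,p8 = 0000

0000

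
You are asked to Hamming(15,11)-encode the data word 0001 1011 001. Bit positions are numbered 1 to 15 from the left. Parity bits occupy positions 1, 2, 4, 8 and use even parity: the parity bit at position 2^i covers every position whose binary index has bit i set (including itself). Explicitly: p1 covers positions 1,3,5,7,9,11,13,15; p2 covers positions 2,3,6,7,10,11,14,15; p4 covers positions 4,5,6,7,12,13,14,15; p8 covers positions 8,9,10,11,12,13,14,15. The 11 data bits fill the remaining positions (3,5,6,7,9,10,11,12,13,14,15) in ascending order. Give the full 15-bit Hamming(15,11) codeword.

010100101011001

Place data bits at non-power-of-two positions: b3=0, b5=0, b6=0, b7=1, b9=1, b10=0, b11=1, b12=1, b13=0, b14=0, b15=1.
p1 = XOR of data positions {3,5,7,9,11,13,15} = 0⊕0⊕1⊕1⊕1⊕0⊕1 = 0
p2 = XOR of data positions {3,6,7,10,11,14,15} = 0⊕0⊕1⊕0⊕1⊕0⊕1 = 1
p4 = XOR of data positions {5,6,7,12,13,14,15} = 0⊕0⊕1⊕1⊕0⊕0⊕1 = 1
p8 = XOR of data positions {9,10,11,12,13,14,15} = 1⊕0⊕1⊕1⊕0⊕0⊕1 = 0
Codeword b1..b15 = 010100101011001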